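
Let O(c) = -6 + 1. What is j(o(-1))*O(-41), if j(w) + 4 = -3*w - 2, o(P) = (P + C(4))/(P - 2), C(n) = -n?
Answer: 55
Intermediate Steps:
O(c) = -5
o(P) = (-4 + P)/(-2 + P) (o(P) = (P - 1*4)/(P - 2) = (P - 4)/(-2 + P) = (-4 + P)/(-2 + P))
j(w) = -6 - 3*w (j(w) = -4 + (-3*w - 2) = -4 + (-2 - 3*w) = -6 - 3*w)
j(o(-1))*O(-41) = (-6 - 3*(-4 - 1)/(-2 - 1))*(-5) = (-6 - 3*(-5)/(-3))*(-5) = (-6 - (-1)*(-5))*(-5) = (-6 - 3*5/3)*(-5) = (-6 - 5)*(-5) = -11*(-5) = 55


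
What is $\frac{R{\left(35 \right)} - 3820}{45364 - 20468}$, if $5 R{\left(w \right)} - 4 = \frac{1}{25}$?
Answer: $- \frac{477399}{3112000} \approx -0.15341$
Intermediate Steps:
$R{\left(w \right)} = \frac{101}{125}$ ($R{\left(w \right)} = \frac{4}{5} + \frac{1}{5 \cdot 25} = \frac{4}{5} + \frac{1}{5} \cdot \frac{1}{25} = \frac{4}{5} + \frac{1}{125} = \frac{101}{125}$)
$\frac{R{\left(35 \right)} - 3820}{45364 - 20468} = \frac{\frac{101}{125} - 3820}{45364 - 20468} = - \frac{477399}{125 \cdot 24896} = \left(- \frac{477399}{125}\right) \frac{1}{24896} = - \frac{477399}{3112000}$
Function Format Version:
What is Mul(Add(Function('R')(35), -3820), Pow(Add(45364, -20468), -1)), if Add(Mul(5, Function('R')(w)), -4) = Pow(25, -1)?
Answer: Rational(-477399, 3112000) ≈ -0.15341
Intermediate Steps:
Function('R')(w) = Rational(101, 125) (Function('R')(w) = Add(Rational(4, 5), Mul(Rational(1, 5), Pow(25, -1))) = Add(Rational(4, 5), Mul(Rational(1, 5), Rational(1, 25))) = Add(Rational(4, 5), Rational(1, 125)) = Rational(101, 125))
Mul(Add(Function('R')(35), -3820), Pow(Add(45364, -20468), -1)) = Mul(Add(Rational(101, 125), -3820), Pow(Add(45364, -20468), -1)) = Mul(Rational(-477399, 125), Pow(24896, -1)) = Mul(Rational(-477399, 125), Rational(1, 24896)) = Rational(-477399, 3112000)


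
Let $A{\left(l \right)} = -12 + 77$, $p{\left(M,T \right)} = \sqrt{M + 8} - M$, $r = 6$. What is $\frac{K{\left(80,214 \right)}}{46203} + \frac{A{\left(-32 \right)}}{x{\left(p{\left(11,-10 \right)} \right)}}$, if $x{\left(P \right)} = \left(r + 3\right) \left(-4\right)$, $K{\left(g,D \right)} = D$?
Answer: $- \frac{998497}{554436} \approx -1.8009$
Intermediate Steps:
$p{\left(M,T \right)} = \sqrt{8 + M} - M$
$A{\left(l \right)} = 65$
$x{\left(P \right)} = -36$ ($x{\left(P \right)} = \left(6 + 3\right) \left(-4\right) = 9 \left(-4\right) = -36$)
$\frac{K{\left(80,214 \right)}}{46203} + \frac{A{\left(-32 \right)}}{x{\left(p{\left(11,-10 \right)} \right)}} = \frac{214}{46203} + \frac{65}{-36} = 214 \cdot \frac{1}{46203} + 65 \left(- \frac{1}{36}\right) = \frac{214}{46203} - \frac{65}{36} = - \frac{998497}{554436}$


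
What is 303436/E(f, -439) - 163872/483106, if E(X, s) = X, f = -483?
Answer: -10476493028/16667157 ≈ -628.57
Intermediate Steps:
303436/E(f, -439) - 163872/483106 = 303436/(-483) - 163872/483106 = 303436*(-1/483) - 163872*1/483106 = -43348/69 - 81936/241553 = -10476493028/16667157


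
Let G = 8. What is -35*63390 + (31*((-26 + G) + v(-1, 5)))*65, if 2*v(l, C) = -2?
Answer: -2256935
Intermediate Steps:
v(l, C) = -1 (v(l, C) = (1/2)*(-2) = -1)
-35*63390 + (31*((-26 + G) + v(-1, 5)))*65 = -35*63390 + (31*((-26 + 8) - 1))*65 = -2218650 + (31*(-18 - 1))*65 = -2218650 + (31*(-19))*65 = -2218650 - 589*65 = -2218650 - 38285 = -2256935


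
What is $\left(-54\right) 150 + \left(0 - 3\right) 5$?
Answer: $-8115$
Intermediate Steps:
$\left(-54\right) 150 + \left(0 - 3\right) 5 = -8100 - 15 = -8115$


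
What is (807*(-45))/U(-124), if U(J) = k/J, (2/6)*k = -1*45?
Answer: -33356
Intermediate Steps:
k = -135 (k = 3*(-1*45) = 3*(-45) = -135)
U(J) = -135/J
(807*(-45))/U(-124) = (807*(-45))/((-135/(-124))) = -36315/((-135*(-1/124))) = -36315/135/124 = -36315*124/135 = -33356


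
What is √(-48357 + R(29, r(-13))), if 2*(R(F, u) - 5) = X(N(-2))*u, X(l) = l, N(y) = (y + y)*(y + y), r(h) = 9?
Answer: 2*I*√12070 ≈ 219.73*I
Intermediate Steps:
N(y) = 4*y² (N(y) = (2*y)*(2*y) = 4*y²)
R(F, u) = 5 + 8*u (R(F, u) = 5 + ((4*(-2)²)*u)/2 = 5 + ((4*4)*u)/2 = 5 + (16*u)/2 = 5 + 8*u)
√(-48357 + R(29, r(-13))) = √(-48357 + (5 + 8*9)) = √(-48357 + (5 + 72)) = √(-48357 + 77) = √(-48280) = 2*I*√12070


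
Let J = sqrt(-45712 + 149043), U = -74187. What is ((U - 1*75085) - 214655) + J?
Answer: -363927 + sqrt(103331) ≈ -3.6361e+5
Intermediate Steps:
J = sqrt(103331) ≈ 321.45
((U - 1*75085) - 214655) + J = ((-74187 - 1*75085) - 214655) + sqrt(103331) = ((-74187 - 75085) - 214655) + sqrt(103331) = (-149272 - 214655) + sqrt(103331) = -363927 + sqrt(103331)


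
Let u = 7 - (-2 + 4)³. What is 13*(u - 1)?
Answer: -26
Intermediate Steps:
u = -1 (u = 7 - 1*2³ = 7 - 1*8 = 7 - 8 = -1)
13*(u - 1) = 13*(-1 - 1) = 13*(-2) = -26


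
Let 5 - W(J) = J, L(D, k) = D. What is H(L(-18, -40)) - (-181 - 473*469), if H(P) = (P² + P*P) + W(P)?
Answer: 222689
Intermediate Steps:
W(J) = 5 - J
H(P) = 5 - P + 2*P² (H(P) = (P² + P*P) + (5 - P) = (P² + P²) + (5 - P) = 2*P² + (5 - P) = 5 - P + 2*P²)
H(L(-18, -40)) - (-181 - 473*469) = (5 - 1*(-18) + 2*(-18)²) - (-181 - 473*469) = (5 + 18 + 2*324) - (-181 - 221837) = (5 + 18 + 648) - 1*(-222018) = 671 + 222018 = 222689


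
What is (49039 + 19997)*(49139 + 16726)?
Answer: 4547056140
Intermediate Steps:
(49039 + 19997)*(49139 + 16726) = 69036*65865 = 4547056140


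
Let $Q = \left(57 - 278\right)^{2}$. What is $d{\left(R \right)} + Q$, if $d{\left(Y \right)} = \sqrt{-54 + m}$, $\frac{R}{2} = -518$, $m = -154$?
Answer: $48841 + 4 i \sqrt{13} \approx 48841.0 + 14.422 i$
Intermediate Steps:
$R = -1036$ ($R = 2 \left(-518\right) = -1036$)
$d{\left(Y \right)} = 4 i \sqrt{13}$ ($d{\left(Y \right)} = \sqrt{-54 - 154} = \sqrt{-208} = 4 i \sqrt{13}$)
$Q = 48841$ ($Q = \left(-221\right)^{2} = 48841$)
$d{\left(R \right)} + Q = 4 i \sqrt{13} + 48841 = 48841 + 4 i \sqrt{13}$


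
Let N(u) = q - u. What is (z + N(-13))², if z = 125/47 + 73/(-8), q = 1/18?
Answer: 497334601/11451456 ≈ 43.430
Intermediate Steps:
q = 1/18 ≈ 0.055556
N(u) = 1/18 - u
z = -2431/376 (z = 125*(1/47) + 73*(-⅛) = 125/47 - 73/8 = -2431/376 ≈ -6.4654)
(z + N(-13))² = (-2431/376 + (1/18 - 1*(-13)))² = (-2431/376 + (1/18 + 13))² = (-2431/376 + 235/18)² = (22301/3384)² = 497334601/11451456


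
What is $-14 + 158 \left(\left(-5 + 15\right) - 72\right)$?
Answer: $-9810$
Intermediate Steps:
$-14 + 158 \left(\left(-5 + 15\right) - 72\right) = -14 + 158 \left(10 - 72\right) = -14 + 158 \left(-62\right) = -14 - 9796 = -9810$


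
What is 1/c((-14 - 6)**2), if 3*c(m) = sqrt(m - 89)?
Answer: 3*sqrt(311)/311 ≈ 0.17011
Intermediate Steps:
c(m) = sqrt(-89 + m)/3 (c(m) = sqrt(m - 89)/3 = sqrt(-89 + m)/3)
1/c((-14 - 6)**2) = 1/(sqrt(-89 + (-14 - 6)**2)/3) = 1/(sqrt(-89 + (-20)**2)/3) = 1/(sqrt(-89 + 400)/3) = 1/(sqrt(311)/3) = 3*sqrt(311)/311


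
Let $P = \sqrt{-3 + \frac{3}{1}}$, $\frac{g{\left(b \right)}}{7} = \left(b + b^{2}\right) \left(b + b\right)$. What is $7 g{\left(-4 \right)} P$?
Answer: $0$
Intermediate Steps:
$g{\left(b \right)} = 14 b \left(b + b^{2}\right)$ ($g{\left(b \right)} = 7 \left(b + b^{2}\right) \left(b + b\right) = 7 \left(b + b^{2}\right) 2 b = 7 \cdot 2 b \left(b + b^{2}\right) = 14 b \left(b + b^{2}\right)$)
$P = 0$ ($P = \sqrt{-3 + 3 \cdot 1} = \sqrt{-3 + 3} = \sqrt{0} = 0$)
$7 g{\left(-4 \right)} P = 7 \cdot 14 \left(-4\right)^{2} \left(1 - 4\right) 0 = 7 \cdot 14 \cdot 16 \left(-3\right) 0 = 7 \left(-672\right) 0 = \left(-4704\right) 0 = 0$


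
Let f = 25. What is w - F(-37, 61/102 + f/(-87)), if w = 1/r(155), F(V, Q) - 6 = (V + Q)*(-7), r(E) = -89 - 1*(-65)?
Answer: -1036747/3944 ≈ -262.87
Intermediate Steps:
r(E) = -24 (r(E) = -89 + 65 = -24)
F(V, Q) = 6 - 7*Q - 7*V (F(V, Q) = 6 + (V + Q)*(-7) = 6 + (Q + V)*(-7) = 6 + (-7*Q - 7*V) = 6 - 7*Q - 7*V)
w = -1/24 (w = 1/(-24) = -1/24 ≈ -0.041667)
w - F(-37, 61/102 + f/(-87)) = -1/24 - (6 - 7*(61/102 + 25/(-87)) - 7*(-37)) = -1/24 - (6 - 7*(61*(1/102) + 25*(-1/87)) + 259) = -1/24 - (6 - 7*(61/102 - 25/87) + 259) = -1/24 - (6 - 7*919/2958 + 259) = -1/24 - (6 - 6433/2958 + 259) = -1/24 - 1*777437/2958 = -1/24 - 777437/2958 = -1036747/3944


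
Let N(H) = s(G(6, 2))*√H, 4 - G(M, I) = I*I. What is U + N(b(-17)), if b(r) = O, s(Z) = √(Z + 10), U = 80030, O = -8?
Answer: 80030 + 4*I*√5 ≈ 80030.0 + 8.9443*I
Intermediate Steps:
G(M, I) = 4 - I² (G(M, I) = 4 - I*I = 4 - I²)
s(Z) = √(10 + Z)
b(r) = -8
N(H) = √10*√H (N(H) = √(10 + (4 - 1*2²))*√H = √(10 + (4 - 1*4))*√H = √(10 + (4 - 4))*√H = √(10 + 0)*√H = √10*√H)
U + N(b(-17)) = 80030 + √10*√(-8) = 80030 + √10*(2*I*√2) = 80030 + 4*I*√5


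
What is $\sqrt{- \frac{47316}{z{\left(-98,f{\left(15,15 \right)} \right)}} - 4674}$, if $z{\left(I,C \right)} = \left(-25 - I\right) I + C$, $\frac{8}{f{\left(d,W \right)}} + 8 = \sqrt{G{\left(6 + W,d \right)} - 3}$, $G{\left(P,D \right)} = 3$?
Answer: $\frac{i \sqrt{2949905270}}{795} \approx 68.318 i$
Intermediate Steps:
$f{\left(d,W \right)} = -1$ ($f{\left(d,W \right)} = \frac{8}{-8 + \sqrt{3 - 3}} = \frac{8}{-8 + \sqrt{0}} = \frac{8}{-8 + 0} = \frac{8}{-8} = 8 \left(- \frac{1}{8}\right) = -1$)
$z{\left(I,C \right)} = C + I \left(-25 - I\right)$ ($z{\left(I,C \right)} = I \left(-25 - I\right) + C = C + I \left(-25 - I\right)$)
$\sqrt{- \frac{47316}{z{\left(-98,f{\left(15,15 \right)} \right)}} - 4674} = \sqrt{- \frac{47316}{-1 - \left(-98\right)^{2} - -2450} - 4674} = \sqrt{- \frac{47316}{-1 - 9604 + 2450} - 4674} = \sqrt{- \frac{47316}{-7155} - 4674} = \sqrt{\left(-47316\right) \left(- \frac{1}{7155}\right) - 4674} = \sqrt{\frac{15772}{2385} - 4674} = \sqrt{- \frac{11131718}{2385}} = \frac{i \sqrt{2949905270}}{795}$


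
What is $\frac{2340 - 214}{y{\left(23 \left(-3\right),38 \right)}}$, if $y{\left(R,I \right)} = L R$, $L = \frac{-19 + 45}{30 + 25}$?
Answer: $- \frac{58465}{897} \approx -65.178$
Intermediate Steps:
$L = \frac{26}{55} \approx 0.47273$
$y{\left(R,I \right)} = \frac{26 R}{55}$
$\frac{2340 - 214}{y{\left(23 \left(-3\right),38 \right)}} = \frac{2340 - 214}{\frac{26}{55} \cdot 23 \left(-3\right)} = \frac{2126}{\frac{26}{55} \left(-69\right)} = \frac{2126}{- \frac{1794}{55}} = 2126 \left(- \frac{55}{1794}\right) = - \frac{58465}{897}$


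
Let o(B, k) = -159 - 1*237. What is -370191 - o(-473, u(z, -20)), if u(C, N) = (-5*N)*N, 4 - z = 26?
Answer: -369795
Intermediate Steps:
z = -22 (z = 4 - 1*26 = 4 - 26 = -22)
u(C, N) = -5*N²
o(B, k) = -396 (o(B, k) = -159 - 237 = -396)
-370191 - o(-473, u(z, -20)) = -370191 - 1*(-396) = -370191 + 396 = -369795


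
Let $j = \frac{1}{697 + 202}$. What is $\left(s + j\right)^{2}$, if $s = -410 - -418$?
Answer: $\frac{51739249}{808201} \approx 64.018$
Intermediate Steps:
$s = 8$ ($s = -410 + 418 = 8$)
$j = \frac{1}{899} \approx 0.0011123$
$\left(s + j\right)^{2} = \left(8 + \frac{1}{899}\right)^{2} = \left(\frac{7193}{899}\right)^{2} = \frac{51739249}{808201}$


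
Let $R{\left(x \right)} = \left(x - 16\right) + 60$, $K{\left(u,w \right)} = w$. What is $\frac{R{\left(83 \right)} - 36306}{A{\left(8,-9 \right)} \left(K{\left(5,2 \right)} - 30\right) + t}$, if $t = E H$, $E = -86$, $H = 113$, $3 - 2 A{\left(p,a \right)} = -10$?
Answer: $\frac{3289}{900} \approx 3.6544$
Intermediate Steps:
$A{\left(p,a \right)} = \frac{13}{2}$ ($A{\left(p,a \right)} = \frac{3}{2} - -5 = \frac{3}{2} + 5 = \frac{13}{2}$)
$t = -9718$ ($t = \left(-86\right) 113 = -9718$)
$R{\left(x \right)} = 44 + x$ ($R{\left(x \right)} = \left(-16 + x\right) + 60 = 44 + x$)
$\frac{R{\left(83 \right)} - 36306}{A{\left(8,-9 \right)} \left(K{\left(5,2 \right)} - 30\right) + t} = \frac{\left(44 + 83\right) - 36306}{\frac{13 \left(2 - 30\right)}{2} - 9718} = \frac{127 - 36306}{\frac{13}{2} \left(-28\right) - 9718} = - \frac{36179}{-182 - 9718} = - \frac{36179}{-9900} = \left(-36179\right) \left(- \frac{1}{9900}\right) = \frac{3289}{900}$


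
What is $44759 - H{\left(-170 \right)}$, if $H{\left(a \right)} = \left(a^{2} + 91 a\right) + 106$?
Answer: $31223$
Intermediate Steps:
$H{\left(a \right)} = 106 + a^{2} + 91 a$
$44759 - H{\left(-170 \right)} = 44759 - \left(106 + \left(-170\right)^{2} + 91 \left(-170\right)\right) = 44759 - \left(106 + 28900 - 15470\right) = 44759 - 13536 = 31223$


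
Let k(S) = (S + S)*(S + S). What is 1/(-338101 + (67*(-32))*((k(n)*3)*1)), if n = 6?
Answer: -1/1264309 ≈ -7.9095e-7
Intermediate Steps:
k(S) = 4*S² (k(S) = (2*S)*(2*S) = 4*S²)
1/(-338101 + (67*(-32))*((k(n)*3)*1)) = 1/(-338101 + (67*(-32))*(((4*6²)*3)*1)) = 1/(-338101 - 2144*(4*36)*3) = 1/(-338101 - 2144*144*3) = 1/(-338101 - 926208) = 1/(-1264309) = -1/1264309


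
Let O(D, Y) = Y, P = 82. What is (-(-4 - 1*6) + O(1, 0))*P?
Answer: 820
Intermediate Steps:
(-(-4 - 1*6) + O(1, 0))*P = (-(-4 - 1*6) + 0)*82 = (-(-4 - 6) + 0)*82 = (-1*(-10) + 0)*82 = (10 + 0)*82 = 10*82 = 820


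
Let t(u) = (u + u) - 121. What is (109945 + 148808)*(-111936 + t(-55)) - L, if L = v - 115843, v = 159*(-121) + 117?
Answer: -29023412786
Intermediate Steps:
v = -19122 (v = -19239 + 117 = -19122)
t(u) = -121 + 2*u (t(u) = 2*u - 121 = -121 + 2*u)
L = -134965 (L = -19122 - 115843 = -134965)
(109945 + 148808)*(-111936 + t(-55)) - L = (109945 + 148808)*(-111936 + (-121 + 2*(-55))) - 1*(-134965) = 258753*(-111936 + (-121 - 110)) + 134965 = 258753*(-111936 - 231) + 134965 = 258753*(-112167) + 134965 = -29023547751 + 134965 = -29023412786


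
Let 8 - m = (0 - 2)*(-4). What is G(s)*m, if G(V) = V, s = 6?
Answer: 0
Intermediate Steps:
m = 0 (m = 8 - (0 - 2)*(-4) = 8 - (-2)*(-4) = 8 - 1*8 = 8 - 8 = 0)
G(s)*m = 6*0 = 0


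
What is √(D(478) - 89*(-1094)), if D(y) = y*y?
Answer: 35*√266 ≈ 570.83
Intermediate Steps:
D(y) = y²
√(D(478) - 89*(-1094)) = √(478² - 89*(-1094)) = √(228484 + 97366) = √325850 = 35*√266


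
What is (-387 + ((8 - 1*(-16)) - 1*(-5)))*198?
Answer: -70884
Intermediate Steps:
(-387 + ((8 - 1*(-16)) - 1*(-5)))*198 = (-387 + ((8 + 16) + 5))*198 = (-387 + (24 + 5))*198 = (-387 + 29)*198 = -358*198 = -70884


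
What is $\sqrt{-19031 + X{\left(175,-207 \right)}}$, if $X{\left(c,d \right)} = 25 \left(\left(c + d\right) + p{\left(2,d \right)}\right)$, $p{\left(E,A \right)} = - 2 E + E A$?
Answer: $i \sqrt{30281} \approx 174.01 i$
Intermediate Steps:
$p{\left(E,A \right)} = - 2 E + A E$
$X{\left(c,d \right)} = -100 + 25 c + 75 d$ ($X{\left(c,d \right)} = 25 \left(\left(c + d\right) + 2 \left(-2 + d\right)\right) = 25 \left(\left(c + d\right) + \left(-4 + 2 d\right)\right) = 25 \left(-4 + c + 3 d\right) = -100 + 25 c + 75 d$)
$\sqrt{-19031 + X{\left(175,-207 \right)}} = \sqrt{-19031 + \left(-100 + 25 \cdot 175 + 75 \left(-207\right)\right)} = \sqrt{-19031 - 11250} = \sqrt{-30281} = i \sqrt{30281}$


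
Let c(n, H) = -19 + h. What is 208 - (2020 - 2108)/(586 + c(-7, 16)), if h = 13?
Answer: 30182/145 ≈ 208.15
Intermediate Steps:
c(n, H) = -6 (c(n, H) = -19 + 13 = -6)
208 - (2020 - 2108)/(586 + c(-7, 16)) = 208 - (2020 - 2108)/(586 - 6) = 208 - (-88)/580 = 208 - 1*(-22/145) = 208 + 22/145 = 30182/145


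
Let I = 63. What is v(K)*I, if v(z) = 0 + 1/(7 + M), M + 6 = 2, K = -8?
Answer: 21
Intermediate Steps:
M = -4 (M = -6 + 2 = -4)
v(z) = ⅓ (v(z) = 0 + 1/(7 - 4) = 0 + 1/3 = 0 + ⅓ = ⅓)
v(K)*I = (⅓)*63 = 21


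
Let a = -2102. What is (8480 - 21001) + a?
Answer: -14623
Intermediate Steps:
(8480 - 21001) + a = (8480 - 21001) - 2102 = -12521 - 2102 = -14623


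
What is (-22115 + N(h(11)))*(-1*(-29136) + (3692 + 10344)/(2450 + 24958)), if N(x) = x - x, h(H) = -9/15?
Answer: -4415113370815/6852 ≈ -6.4435e+8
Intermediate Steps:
h(H) = -⅗ (h(H) = -9*1/15 = -⅗)
N(x) = 0
(-22115 + N(h(11)))*(-1*(-29136) + (3692 + 10344)/(2450 + 24958)) = (-22115 + 0)*(-1*(-29136) + (3692 + 10344)/(2450 + 24958)) = -22115*(29136 + 14036/27408) = -22115*(29136 + 14036*(1/27408)) = -22115*(29136 + 3509/6852) = -22115*199643381/6852 = -4415113370815/6852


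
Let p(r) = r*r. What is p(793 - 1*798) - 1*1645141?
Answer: -1645116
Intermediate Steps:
p(r) = r²
p(793 - 1*798) - 1*1645141 = (793 - 1*798)² - 1*1645141 = (793 - 798)² - 1645141 = (-5)² - 1645141 = 25 - 1645141 = -1645116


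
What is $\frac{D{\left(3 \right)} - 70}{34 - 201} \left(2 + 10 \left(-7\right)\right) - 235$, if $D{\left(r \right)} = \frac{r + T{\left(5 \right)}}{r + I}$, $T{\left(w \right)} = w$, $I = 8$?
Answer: $- \frac{483511}{1837} \approx -263.21$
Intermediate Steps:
$D{\left(r \right)} = \frac{5 + r}{8 + r}$ ($D{\left(r \right)} = \frac{r + 5}{r + 8} = \frac{5 + r}{8 + r}$)
$\frac{D{\left(3 \right)} - 70}{34 - 201} \left(2 + 10 \left(-7\right)\right) - 235 = \frac{\frac{5 + 3}{8 + 3} - 70}{34 - 201} \left(2 + 10 \left(-7\right)\right) - 235 = \frac{\frac{1}{11} \cdot 8 - 70}{-167} \left(2 - 70\right) - 235 = \left(\frac{1}{11} \cdot 8 - 70\right) \left(- \frac{1}{167}\right) \left(-68\right) - 235 = \left(\frac{8}{11} - 70\right) \left(- \frac{1}{167}\right) \left(-68\right) - 235 = \left(- \frac{762}{11}\right) \left(- \frac{1}{167}\right) \left(-68\right) - 235 = \frac{762}{1837} \left(-68\right) - 235 = - \frac{51816}{1837} - 235 = - \frac{483511}{1837}$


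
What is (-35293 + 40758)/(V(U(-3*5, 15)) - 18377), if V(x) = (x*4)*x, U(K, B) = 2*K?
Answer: -5465/14777 ≈ -0.36983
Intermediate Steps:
V(x) = 4*x**2 (V(x) = (4*x)*x = 4*x**2)
(-35293 + 40758)/(V(U(-3*5, 15)) - 18377) = (-35293 + 40758)/(4*(2*(-3*5))**2 - 18377) = 5465/(4*(2*(-15))**2 - 18377) = 5465/(4*(-30)**2 - 18377) = 5465/(4*900 - 18377) = 5465/(3600 - 18377) = 5465/(-14777) = 5465*(-1/14777) = -5465/14777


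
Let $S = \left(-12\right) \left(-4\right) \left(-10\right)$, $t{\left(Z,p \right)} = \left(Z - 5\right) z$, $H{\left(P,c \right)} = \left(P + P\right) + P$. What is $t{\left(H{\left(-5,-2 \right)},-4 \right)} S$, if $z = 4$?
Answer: $38400$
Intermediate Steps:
$H{\left(P,c \right)} = 3 P$ ($H{\left(P,c \right)} = 2 P + P = 3 P$)
$t{\left(Z,p \right)} = -20 + 4 Z$ ($t{\left(Z,p \right)} = \left(Z - 5\right) 4 = \left(-5 + Z\right) 4 = -20 + 4 Z$)
$S = -480$ ($S = 48 \left(-10\right) = -480$)
$t{\left(H{\left(-5,-2 \right)},-4 \right)} S = \left(-20 + 4 \cdot 3 \left(-5\right)\right) \left(-480\right) = \left(-20 + 4 \left(-15\right)\right) \left(-480\right) = \left(-20 - 60\right) \left(-480\right) = \left(-80\right) \left(-480\right) = 38400$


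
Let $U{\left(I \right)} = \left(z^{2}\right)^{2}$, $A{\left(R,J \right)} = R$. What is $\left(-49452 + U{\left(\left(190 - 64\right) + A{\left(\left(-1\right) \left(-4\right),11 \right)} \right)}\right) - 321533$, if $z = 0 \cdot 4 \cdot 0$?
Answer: $-370985$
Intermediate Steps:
$z = 0$ ($z = 0 \cdot 0 = 0$)
$U{\left(I \right)} = 0$ ($U{\left(I \right)} = \left(0^{2}\right)^{2} = 0^{2} = 0$)
$\left(-49452 + U{\left(\left(190 - 64\right) + A{\left(\left(-1\right) \left(-4\right),11 \right)} \right)}\right) - 321533 = \left(-49452 + 0\right) - 321533 = -49452 - 321533 = -370985$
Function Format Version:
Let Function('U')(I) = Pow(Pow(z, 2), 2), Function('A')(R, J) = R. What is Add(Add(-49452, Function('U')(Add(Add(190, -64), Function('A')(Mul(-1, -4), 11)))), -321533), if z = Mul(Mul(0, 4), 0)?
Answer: -370985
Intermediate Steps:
z = 0 (z = Mul(0, 0) = 0)
Function('U')(I) = 0 (Function('U')(I) = Pow(Pow(0, 2), 2) = Pow(0, 2) = 0)
Add(Add(-49452, Function('U')(Add(Add(190, -64), Function('A')(Mul(-1, -4), 11)))), -321533) = Add(Add(-49452, 0), -321533) = Add(-49452, -321533) = -370985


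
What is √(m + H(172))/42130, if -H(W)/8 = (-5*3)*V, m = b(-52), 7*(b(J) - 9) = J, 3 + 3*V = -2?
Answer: I*√9723/294910 ≈ 0.00033436*I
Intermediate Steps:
V = -5/3 (V = -1 + (⅓)*(-2) = -1 - ⅔ = -5/3 ≈ -1.6667)
b(J) = 9 + J/7
m = 11/7 (m = 9 + (⅐)*(-52) = 9 - 52/7 = 11/7 ≈ 1.5714)
H(W) = -200 (H(W) = -8*(-5*3)*(-5)/3 = -(-120)*(-5)/3 = -8*25 = -200)
√(m + H(172))/42130 = √(11/7 - 200)/42130 = √(-1389/7)*(1/42130) = (I*√9723/7)*(1/42130) = I*√9723/294910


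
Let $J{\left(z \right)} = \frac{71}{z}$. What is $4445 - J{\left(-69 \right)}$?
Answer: $\frac{306776}{69} \approx 4446.0$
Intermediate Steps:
$4445 - J{\left(-69 \right)} = 4445 - \frac{71}{-69} = 4445 - 71 \left(- \frac{1}{69}\right) = 4445 - - \frac{71}{69} = 4445 + \frac{71}{69} = \frac{306776}{69}$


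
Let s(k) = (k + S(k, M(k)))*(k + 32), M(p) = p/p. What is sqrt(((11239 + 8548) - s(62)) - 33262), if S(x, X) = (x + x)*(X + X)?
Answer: 3*I*sqrt(4735) ≈ 206.43*I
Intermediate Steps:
M(p) = 1
S(x, X) = 4*X*x (S(x, X) = (2*x)*(2*X) = 4*X*x)
s(k) = 5*k*(32 + k) (s(k) = (k + 4*1*k)*(k + 32) = (k + 4*k)*(32 + k) = (5*k)*(32 + k) = 5*k*(32 + k))
sqrt(((11239 + 8548) - s(62)) - 33262) = sqrt(((11239 + 8548) - 5*62*(32 + 62)) - 33262) = sqrt((19787 - 5*62*94) - 33262) = sqrt((19787 - 1*29140) - 33262) = sqrt((19787 - 29140) - 33262) = sqrt(-9353 - 33262) = sqrt(-42615) = 3*I*sqrt(4735)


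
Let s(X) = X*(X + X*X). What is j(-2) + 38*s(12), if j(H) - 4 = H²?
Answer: 71144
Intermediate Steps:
s(X) = X*(X + X²)
j(H) = 4 + H²
j(-2) + 38*s(12) = (4 + (-2)²) + 38*(12²*(1 + 12)) = (4 + 4) + 38*(144*13) = 8 + 38*1872 = 8 + 71136 = 71144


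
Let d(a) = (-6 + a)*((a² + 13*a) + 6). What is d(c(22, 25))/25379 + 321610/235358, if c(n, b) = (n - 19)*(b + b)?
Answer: 418506967951/2986575341 ≈ 140.13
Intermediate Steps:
c(n, b) = 2*b*(-19 + n) (c(n, b) = (-19 + n)*(2*b) = 2*b*(-19 + n))
d(a) = (-6 + a)*(6 + a² + 13*a)
d(c(22, 25))/25379 + 321610/235358 = (-36 + (2*25*(-19 + 22))³ - 144*25*(-19 + 22) + 7*(2*25*(-19 + 22))²)/25379 + 321610/235358 = (-36 + (2*25*3)³ - 144*25*3 + 7*(2*25*3)²)*(1/25379) + 321610*(1/235358) = (-36 + 150³ - 72*150 + 7*150²)*(1/25379) + 160805/117679 = (-36 + 3375000 - 10800 + 7*22500)*(1/25379) + 160805/117679 = (-36 + 3375000 - 10800 + 157500)*(1/25379) + 160805/117679 = 3521664*(1/25379) + 160805/117679 = 3521664/25379 + 160805/117679 = 418506967951/2986575341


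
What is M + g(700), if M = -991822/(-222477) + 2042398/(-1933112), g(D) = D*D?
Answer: 105368606272095109/215036479212 ≈ 4.9000e+5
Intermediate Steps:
g(D) = D²
M = 731458215109/215036479212 (M = -991822*(-1/222477) + 2042398*(-1/1933112) = 991822/222477 - 1021199/966556 = 731458215109/215036479212 ≈ 3.4016)
M + g(700) = 731458215109/215036479212 + 700² = 731458215109/215036479212 + 490000 = 105368606272095109/215036479212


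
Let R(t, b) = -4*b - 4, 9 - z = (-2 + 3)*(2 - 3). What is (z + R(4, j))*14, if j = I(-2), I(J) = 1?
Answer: 28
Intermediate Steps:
z = 10 (z = 9 - (-2 + 3)*(2 - 3) = 9 - (-1) = 9 - 1*(-1) = 9 + 1 = 10)
j = 1
R(t, b) = -4 - 4*b
(z + R(4, j))*14 = (10 + (-4 - 4*1))*14 = (10 + (-4 - 4))*14 = (10 - 8)*14 = 2*14 = 28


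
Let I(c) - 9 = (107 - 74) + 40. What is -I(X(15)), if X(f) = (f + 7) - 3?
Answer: -82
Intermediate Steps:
X(f) = 4 + f (X(f) = (7 + f) - 3 = 4 + f)
I(c) = 82 (I(c) = 9 + ((107 - 74) + 40) = 9 + (33 + 40) = 9 + 73 = 82)
-I(X(15)) = -1*82 = -82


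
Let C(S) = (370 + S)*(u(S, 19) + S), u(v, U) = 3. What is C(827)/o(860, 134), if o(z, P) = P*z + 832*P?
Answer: 55195/12596 ≈ 4.3819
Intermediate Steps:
o(z, P) = 832*P + P*z
C(S) = (3 + S)*(370 + S) (C(S) = (370 + S)*(3 + S) = (3 + S)*(370 + S))
C(827)/o(860, 134) = (1110 + 827² + 373*827)/((134*(832 + 860))) = (1110 + 683929 + 308471)/((134*1692)) = 993510/226728 = 993510*(1/226728) = 55195/12596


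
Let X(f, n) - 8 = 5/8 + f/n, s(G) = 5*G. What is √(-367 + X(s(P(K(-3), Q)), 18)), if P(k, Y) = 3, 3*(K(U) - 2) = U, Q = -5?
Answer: I*√51486/12 ≈ 18.909*I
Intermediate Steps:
K(U) = 2 + U/3
X(f, n) = 69/8 + f/n (X(f, n) = 8 + (5/8 + f/n) = 69/8 + f/n)
√(-367 + X(s(P(K(-3), Q)), 18)) = √(-367 + (69/8 + (5*3)/18)) = √(-367 + (69/8 + 15*(1/18))) = √(-367 + (69/8 + ⅚)) = √(-367 + 227/24) = √(-8581/24) = I*√51486/12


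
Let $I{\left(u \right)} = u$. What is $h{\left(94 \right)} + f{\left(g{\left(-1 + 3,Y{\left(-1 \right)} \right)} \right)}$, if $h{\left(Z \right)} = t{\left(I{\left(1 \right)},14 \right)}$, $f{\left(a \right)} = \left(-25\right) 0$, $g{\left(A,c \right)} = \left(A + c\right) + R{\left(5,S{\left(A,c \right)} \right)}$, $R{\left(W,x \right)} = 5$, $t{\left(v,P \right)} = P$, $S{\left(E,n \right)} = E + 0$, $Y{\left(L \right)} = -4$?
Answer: $14$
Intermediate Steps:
$S{\left(E,n \right)} = E$
$g{\left(A,c \right)} = 5 + A + c$ ($g{\left(A,c \right)} = \left(A + c\right) + 5 = 5 + A + c$)
$f{\left(a \right)} = 0$
$h{\left(Z \right)} = 14$
$h{\left(94 \right)} + f{\left(g{\left(-1 + 3,Y{\left(-1 \right)} \right)} \right)} = 14 + 0 = 14$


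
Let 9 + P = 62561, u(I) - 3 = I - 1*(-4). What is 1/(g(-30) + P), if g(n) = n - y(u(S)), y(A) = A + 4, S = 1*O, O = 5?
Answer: 1/62506 ≈ 1.5998e-5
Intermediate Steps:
S = 5 (S = 1*5 = 5)
u(I) = 7 + I (u(I) = 3 + (I - 1*(-4)) = 3 + (I + 4) = 3 + (4 + I) = 7 + I)
P = 62552 (P = -9 + 62561 = 62552)
y(A) = 4 + A
g(n) = -16 + n (g(n) = n - (4 + (7 + 5)) = n - (4 + 12) = n - 1*16 = n - 16 = -16 + n)
1/(g(-30) + P) = 1/((-16 - 30) + 62552) = 1/(-46 + 62552) = 1/62506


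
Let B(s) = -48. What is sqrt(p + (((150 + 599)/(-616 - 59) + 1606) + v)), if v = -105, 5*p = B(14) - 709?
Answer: sqrt(2730693)/45 ≈ 36.722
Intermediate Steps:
p = -757/5 (p = (-48 - 709)/5 = (1/5)*(-757) = -757/5 ≈ -151.40)
sqrt(p + (((150 + 599)/(-616 - 59) + 1606) + v)) = sqrt(-757/5 + (((150 + 599)/(-616 - 59) + 1606) - 105)) = sqrt(-757/5 + ((749/(-675) + 1606) - 105)) = sqrt(-757/5 + ((749*(-1/675) + 1606) - 105)) = sqrt(-757/5 + ((-749/675 + 1606) - 105)) = sqrt(-757/5 + (1083301/675 - 105)) = sqrt(-757/5 + 1012426/675) = sqrt(910231/675) = sqrt(2730693)/45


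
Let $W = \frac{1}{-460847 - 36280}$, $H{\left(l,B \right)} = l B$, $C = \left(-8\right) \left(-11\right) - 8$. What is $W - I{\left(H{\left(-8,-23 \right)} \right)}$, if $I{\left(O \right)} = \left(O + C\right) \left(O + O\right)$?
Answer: $- \frac{48296882305}{497127} \approx -97152.0$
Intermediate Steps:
$C = 80$ ($C = 88 - 8 = 80$)
$H{\left(l,B \right)} = B l$
$I{\left(O \right)} = 2 O \left(80 + O\right)$ ($I{\left(O \right)} = \left(O + 80\right) \left(O + O\right) = \left(80 + O\right) 2 O = 2 O \left(80 + O\right)$)
$W = - \frac{1}{497127}$ ($W = \frac{1}{-497127} = - \frac{1}{497127} \approx -2.0116 \cdot 10^{-6}$)
$W - I{\left(H{\left(-8,-23 \right)} \right)} = - \frac{1}{497127} - 2 \left(\left(-23\right) \left(-8\right)\right) \left(80 - -184\right) = - \frac{1}{497127} - 2 \cdot 184 \left(80 + 184\right) = - \frac{1}{497127} - 2 \cdot 184 \cdot 264 = - \frac{1}{497127} - 97152 = - \frac{48296882305}{497127}$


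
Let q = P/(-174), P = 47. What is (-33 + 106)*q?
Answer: -3431/174 ≈ -19.718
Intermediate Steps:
q = -47/174 (q = 47/(-174) = 47*(-1/174) = -47/174 ≈ -0.27011)
(-33 + 106)*q = (-33 + 106)*(-47/174) = 73*(-47/174) = -3431/174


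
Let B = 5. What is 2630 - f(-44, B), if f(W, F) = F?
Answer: 2625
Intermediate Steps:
2630 - f(-44, B) = 2630 - 1*5 = 2630 - 5 = 2625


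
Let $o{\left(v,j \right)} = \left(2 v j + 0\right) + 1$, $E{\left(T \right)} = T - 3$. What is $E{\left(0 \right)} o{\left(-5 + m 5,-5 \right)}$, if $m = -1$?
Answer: $-303$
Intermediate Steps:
$E{\left(T \right)} = -3 + T$
$o{\left(v,j \right)} = 1 + 2 j v$ ($o{\left(v,j \right)} = \left(2 j v + 0\right) + 1 = 2 j v + 1 = 1 + 2 j v$)
$E{\left(0 \right)} o{\left(-5 + m 5,-5 \right)} = \left(-3 + 0\right) \left(1 + 2 \left(-5\right) \left(-5 - 5\right)\right) = - 3 \left(1 + 2 \left(-5\right) \left(-5 - 5\right)\right) = - 3 \left(1 + 2 \left(-5\right) \left(-10\right)\right) = - 3 \left(1 + 100\right) = \left(-3\right) 101 = -303$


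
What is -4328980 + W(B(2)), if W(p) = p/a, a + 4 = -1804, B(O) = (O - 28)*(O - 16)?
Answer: -1956699051/452 ≈ -4.3290e+6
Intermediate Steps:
B(O) = (-28 + O)*(-16 + O)
a = -1808 (a = -4 - 1804 = -1808)
W(p) = -p/1808 (W(p) = p/(-1808) = p*(-1/1808) = -p/1808)
-4328980 + W(B(2)) = -4328980 - (448 + 2² - 44*2)/1808 = -4328980 - (448 + 4 - 88)/1808 = -4328980 - 1/1808*364 = -4328980 - 91/452 = -1956699051/452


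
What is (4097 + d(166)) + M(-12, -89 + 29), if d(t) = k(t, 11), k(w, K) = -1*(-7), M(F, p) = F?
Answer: 4092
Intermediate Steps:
k(w, K) = 7
d(t) = 7
(4097 + d(166)) + M(-12, -89 + 29) = (4097 + 7) - 12 = 4104 - 12 = 4092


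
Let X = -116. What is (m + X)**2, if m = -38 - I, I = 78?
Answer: 53824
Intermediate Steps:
m = -116 (m = -38 - 1*78 = -38 - 78 = -116)
(m + X)**2 = (-116 - 116)**2 = (-232)**2 = 53824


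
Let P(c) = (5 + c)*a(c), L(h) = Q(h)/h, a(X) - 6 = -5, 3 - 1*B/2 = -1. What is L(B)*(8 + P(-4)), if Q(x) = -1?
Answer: -9/8 ≈ -1.1250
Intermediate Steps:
B = 8 (B = 6 - 2*(-1) = 6 + 2 = 8)
a(X) = 1 (a(X) = 6 - 5 = 1)
L(h) = -1/h
P(c) = 5 + c (P(c) = (5 + c)*1 = 5 + c)
L(B)*(8 + P(-4)) = (-1/8)*(8 + (5 - 4)) = (-1*1/8)*(8 + 1) = -1/8*9 = -9/8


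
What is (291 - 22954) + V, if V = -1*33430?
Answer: -56093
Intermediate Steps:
V = -33430
(291 - 22954) + V = (291 - 22954) - 33430 = -22663 - 33430 = -56093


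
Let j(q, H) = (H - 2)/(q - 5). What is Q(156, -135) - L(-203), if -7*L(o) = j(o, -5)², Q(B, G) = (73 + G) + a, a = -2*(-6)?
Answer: -2163193/43264 ≈ -50.000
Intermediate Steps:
j(q, H) = (-2 + H)/(-5 + q)
a = 12
Q(B, G) = 85 + G (Q(B, G) = (73 + G) + 12 = 85 + G)
L(o) = -7/(-5 + o)² (L(o) = -(-2 - 5)²/(-5 + o)²/7 = -49/(-5 + o)²/7 = -7/(-5 + o)²)
Q(156, -135) - L(-203) = (85 - 135) - (-7)/(-5 - 203)² = -50 - (-7)/(-208)² = -50 - (-7)/43264 = -50 - 1*(-7/43264) = -50 + 7/43264 = -2163193/43264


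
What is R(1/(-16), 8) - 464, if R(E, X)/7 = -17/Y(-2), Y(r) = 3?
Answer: -1511/3 ≈ -503.67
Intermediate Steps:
R(E, X) = -119/3 (R(E, X) = 7*(-17/3) = -119/3)
R(1/(-16), 8) - 464 = -119/3 - 464 = -1511/3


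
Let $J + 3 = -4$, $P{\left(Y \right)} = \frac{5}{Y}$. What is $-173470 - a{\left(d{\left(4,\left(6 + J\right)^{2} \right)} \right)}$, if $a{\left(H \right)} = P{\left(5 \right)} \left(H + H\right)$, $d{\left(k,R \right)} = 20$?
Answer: $-173510$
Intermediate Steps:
$J = -7$ ($J = -3 - 4 = -7$)
$a{\left(H \right)} = 2 H$ ($a{\left(H \right)} = \frac{5}{5} \left(H + H\right) = 5 \cdot \frac{1}{5} \cdot 2 H = 1 \cdot 2 H = 2 H$)
$-173470 - a{\left(d{\left(4,\left(6 + J\right)^{2} \right)} \right)} = -173470 - 2 \cdot 20 = -173470 - 40 = -173510$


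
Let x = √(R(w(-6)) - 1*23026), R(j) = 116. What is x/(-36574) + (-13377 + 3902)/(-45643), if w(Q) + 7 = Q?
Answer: 9475/45643 - I*√22910/36574 ≈ 0.20759 - 0.0041385*I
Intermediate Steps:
w(Q) = -7 + Q
x = I*√22910 (x = √(116 - 1*23026) = √(116 - 23026) = √(-22910) = I*√22910 ≈ 151.36*I)
x/(-36574) + (-13377 + 3902)/(-45643) = (I*√22910)/(-36574) + (-13377 + 3902)/(-45643) = (I*√22910)*(-1/36574) - 9475*(-1/45643) = -I*√22910/36574 + 9475/45643 = 9475/45643 - I*√22910/36574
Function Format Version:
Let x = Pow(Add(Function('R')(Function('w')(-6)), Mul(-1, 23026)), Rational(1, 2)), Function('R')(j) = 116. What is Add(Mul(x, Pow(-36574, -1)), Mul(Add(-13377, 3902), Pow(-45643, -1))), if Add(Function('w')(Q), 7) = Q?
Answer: Add(Rational(9475, 45643), Mul(Rational(-1, 36574), I, Pow(22910, Rational(1, 2)))) ≈ Add(0.20759, Mul(-0.0041385, I))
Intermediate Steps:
Function('w')(Q) = Add(-7, Q)
x = Mul(I, Pow(22910, Rational(1, 2))) (x = Pow(Add(116, Mul(-1, 23026)), Rational(1, 2)) = Pow(Add(116, -23026), Rational(1, 2)) = Pow(-22910, Rational(1, 2)) = Mul(I, Pow(22910, Rational(1, 2))) ≈ Mul(151.36, I))
Add(Mul(x, Pow(-36574, -1)), Mul(Add(-13377, 3902), Pow(-45643, -1))) = Add(Mul(Mul(I, Pow(22910, Rational(1, 2))), Pow(-36574, -1)), Mul(Add(-13377, 3902), Pow(-45643, -1))) = Add(Mul(Mul(I, Pow(22910, Rational(1, 2))), Rational(-1, 36574)), Mul(-9475, Rational(-1, 45643))) = Add(Mul(Rational(-1, 36574), I, Pow(22910, Rational(1, 2))), Rational(9475, 45643)) = Add(Rational(9475, 45643), Mul(Rational(-1, 36574), I, Pow(22910, Rational(1, 2))))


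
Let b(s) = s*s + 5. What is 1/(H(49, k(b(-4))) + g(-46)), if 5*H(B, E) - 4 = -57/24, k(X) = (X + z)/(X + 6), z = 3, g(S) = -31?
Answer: -40/1227 ≈ -0.032600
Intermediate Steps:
b(s) = 5 + s² (b(s) = s² + 5 = 5 + s²)
k(X) = (3 + X)/(6 + X) (k(X) = (X + 3)/(X + 6) = (3 + X)/(6 + X))
H(B, E) = 13/40 (H(B, E) = ⅘ + (-57/24)/5 = ⅘ + (-57*1/24)/5 = ⅘ + (⅕)*(-19/8) = ⅘ - 19/40 = 13/40)
1/(H(49, k(b(-4))) + g(-46)) = 1/(13/40 - 31) = 1/(-1227/40) = -40/1227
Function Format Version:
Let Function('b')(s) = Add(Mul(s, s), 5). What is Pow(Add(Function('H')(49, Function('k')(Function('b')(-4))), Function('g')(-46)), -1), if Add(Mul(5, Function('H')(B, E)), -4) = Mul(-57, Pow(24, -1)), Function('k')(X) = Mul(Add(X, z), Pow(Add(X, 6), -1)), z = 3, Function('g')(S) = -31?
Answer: Rational(-40, 1227) ≈ -0.032600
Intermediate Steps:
Function('b')(s) = Add(5, Pow(s, 2)) (Function('b')(s) = Add(Pow(s, 2), 5) = Add(5, Pow(s, 2)))
Function('k')(X) = Mul(Pow(Add(6, X), -1), Add(3, X)) (Function('k')(X) = Mul(Add(X, 3), Pow(Add(X, 6), -1)) = Mul(Add(3, X), Pow(Add(6, X), -1)) = Mul(Pow(Add(6, X), -1), Add(3, X)))
Function('H')(B, E) = Rational(13, 40) (Function('H')(B, E) = Add(Rational(4, 5), Mul(Rational(1, 5), Mul(-57, Pow(24, -1)))) = Add(Rational(4, 5), Mul(Rational(1, 5), Mul(-57, Rational(1, 24)))) = Add(Rational(4, 5), Mul(Rational(1, 5), Rational(-19, 8))) = Add(Rational(4, 5), Rational(-19, 40)) = Rational(13, 40))
Pow(Add(Function('H')(49, Function('k')(Function('b')(-4))), Function('g')(-46)), -1) = Pow(Add(Rational(13, 40), -31), -1) = Pow(Rational(-1227, 40), -1) = Rational(-40, 1227)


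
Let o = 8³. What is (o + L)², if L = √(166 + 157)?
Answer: (512 + √323)² ≈ 2.8087e+5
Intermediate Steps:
o = 512
L = √323 ≈ 17.972
(o + L)² = (512 + √323)²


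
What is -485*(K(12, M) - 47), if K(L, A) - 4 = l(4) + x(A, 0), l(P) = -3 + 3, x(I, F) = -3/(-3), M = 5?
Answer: 20370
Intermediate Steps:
x(I, F) = 1 (x(I, F) = -3*(-⅓) = 1)
l(P) = 0
K(L, A) = 5 (K(L, A) = 4 + (0 + 1) = 4 + 1 = 5)
-485*(K(12, M) - 47) = -485*(5 - 47) = -485*(-42) = 20370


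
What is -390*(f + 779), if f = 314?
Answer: -426270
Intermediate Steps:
-390*(f + 779) = -390*(314 + 779) = -390*1093 = -426270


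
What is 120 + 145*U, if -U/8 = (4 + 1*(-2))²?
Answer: -4520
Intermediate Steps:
U = -32 (U = -8*(4 + 1*(-2))² = -8*(4 - 2)² = -8*2² = -8*4 = -32)
120 + 145*U = 120 + 145*(-32) = 120 - 4640 = -4520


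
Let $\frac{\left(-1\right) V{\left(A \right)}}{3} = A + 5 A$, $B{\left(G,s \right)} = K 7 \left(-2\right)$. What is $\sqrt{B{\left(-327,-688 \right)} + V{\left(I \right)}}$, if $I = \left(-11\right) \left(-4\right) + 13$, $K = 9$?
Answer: $24 i \sqrt{2} \approx 33.941 i$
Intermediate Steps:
$I = 57$ ($I = 44 + 13 = 57$)
$B{\left(G,s \right)} = -126$ ($B{\left(G,s \right)} = 9 \cdot 7 \left(-2\right) = 63 \left(-2\right) = -126$)
$V{\left(A \right)} = - 18 A$ ($V{\left(A \right)} = - 3 \left(A + 5 A\right) = - 3 \cdot 6 A = - 18 A$)
$\sqrt{B{\left(-327,-688 \right)} + V{\left(I \right)}} = \sqrt{-126 - 1026} = \sqrt{-1152} = 24 i \sqrt{2}$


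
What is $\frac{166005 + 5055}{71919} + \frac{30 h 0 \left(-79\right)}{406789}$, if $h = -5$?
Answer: $\frac{57020}{23973} \approx 2.3785$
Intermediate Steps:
$\frac{166005 + 5055}{71919} + \frac{30 h 0 \left(-79\right)}{406789} = \frac{166005 + 5055}{71919} + \frac{30 \left(\left(-5\right) 0\right) \left(-79\right)}{406789} = 171060 \cdot \frac{1}{71919} + 30 \cdot 0 \left(-79\right) \frac{1}{406789} = \frac{57020}{23973} + 0 \left(-79\right) \frac{1}{406789} = \frac{57020}{23973} + 0 \cdot \frac{1}{406789} = \frac{57020}{23973} + 0 = \frac{57020}{23973}$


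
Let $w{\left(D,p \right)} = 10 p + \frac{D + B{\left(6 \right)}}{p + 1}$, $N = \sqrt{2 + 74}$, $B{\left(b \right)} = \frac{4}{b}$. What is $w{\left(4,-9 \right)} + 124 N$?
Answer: $- \frac{1087}{12} + 248 \sqrt{19} \approx 990.42$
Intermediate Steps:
$N = 2 \sqrt{19}$ ($N = \sqrt{76} = 2 \sqrt{19} \approx 8.7178$)
$w{\left(D,p \right)} = 10 p + \frac{\frac{2}{3} + D}{1 + p}$ ($w{\left(D,p \right)} = 10 p + \frac{D + \frac{4}{6}}{p + 1} = 10 p + \frac{D + 4 \cdot \frac{1}{6}}{1 + p} = 10 p + \frac{D + \frac{2}{3}}{1 + p} = 10 p + \frac{\frac{2}{3} + D}{1 + p}$)
$w{\left(4,-9 \right)} + 124 N = \frac{\frac{2}{3} + 4 + 10 \left(-9\right) + 10 \left(-9\right)^{2}}{1 - 9} + 124 \cdot 2 \sqrt{19} = \frac{\frac{2}{3} + 4 - 90 + 10 \cdot 81}{-8} + 248 \sqrt{19} = - \frac{\frac{2}{3} + 4 - 90 + 810}{8} + 248 \sqrt{19} = \left(- \frac{1}{8}\right) \frac{2174}{3} + 248 \sqrt{19} = - \frac{1087}{12} + 248 \sqrt{19}$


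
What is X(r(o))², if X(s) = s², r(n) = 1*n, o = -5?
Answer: 625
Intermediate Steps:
r(n) = n
X(r(o))² = ((-5)²)² = 25² = 625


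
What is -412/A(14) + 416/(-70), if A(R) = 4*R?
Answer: -133/10 ≈ -13.300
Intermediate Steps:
-412/A(14) + 416/(-70) = -412/(4*14) + 416/(-70) = -412/56 + 416*(-1/70) = -412*1/56 - 208/35 = -103/14 - 208/35 = -133/10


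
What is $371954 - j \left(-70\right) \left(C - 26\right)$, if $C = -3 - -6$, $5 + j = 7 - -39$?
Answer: $305944$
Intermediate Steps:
$j = 41$ ($j = -5 + \left(7 - -39\right) = -5 + \left(7 + 39\right) = -5 + 46 = 41$)
$C = 3$ ($C = -3 + 6 = 3$)
$371954 - j \left(-70\right) \left(C - 26\right) = 371954 - 41 \left(-70\right) \left(3 - 26\right) = 371954 - - 2870 \left(3 - 26\right) = 371954 - \left(-2870\right) \left(-23\right) = 371954 - 66010 = 305944$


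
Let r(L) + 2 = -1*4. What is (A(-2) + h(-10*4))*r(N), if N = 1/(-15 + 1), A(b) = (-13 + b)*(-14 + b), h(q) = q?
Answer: -1200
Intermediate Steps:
A(b) = (-14 + b)*(-13 + b)
N = -1/14 (N = 1/(-14) = -1/14 ≈ -0.071429)
r(L) = -6 (r(L) = -2 - 1*4 = -2 - 4 = -6)
(A(-2) + h(-10*4))*r(N) = ((182 + (-2)² - 27*(-2)) - 10*4)*(-6) = ((182 + 4 + 54) - 40)*(-6) = (240 - 40)*(-6) = 200*(-6) = -1200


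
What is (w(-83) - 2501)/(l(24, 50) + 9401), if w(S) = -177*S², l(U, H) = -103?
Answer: -610927/4649 ≈ -131.41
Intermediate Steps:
(w(-83) - 2501)/(l(24, 50) + 9401) = (-177*(-83)² - 2501)/(-103 + 9401) = (-177*6889 - 2501)/9298 = (-1219353 - 2501)*(1/9298) = -1221854*1/9298 = -610927/4649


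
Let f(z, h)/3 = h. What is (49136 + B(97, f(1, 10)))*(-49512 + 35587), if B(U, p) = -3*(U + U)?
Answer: -676114450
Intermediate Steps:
f(z, h) = 3*h
B(U, p) = -6*U
(49136 + B(97, f(1, 10)))*(-49512 + 35587) = (49136 - 6*97)*(-49512 + 35587) = (49136 - 582)*(-13925) = 48554*(-13925) = -676114450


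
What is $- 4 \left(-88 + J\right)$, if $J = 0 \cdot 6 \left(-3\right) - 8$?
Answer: $384$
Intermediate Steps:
$J = -8$ ($J = 0 \left(-3\right) - 8 = 0 - 8 = -8$)
$- 4 \left(-88 + J\right) = - 4 \left(-88 - 8\right) = \left(-4\right) \left(-96\right) = 384$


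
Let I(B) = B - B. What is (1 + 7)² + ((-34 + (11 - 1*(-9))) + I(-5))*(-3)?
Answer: 106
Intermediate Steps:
I(B) = 0
(1 + 7)² + ((-34 + (11 - 1*(-9))) + I(-5))*(-3) = (1 + 7)² + ((-34 + (11 - 1*(-9))) + 0)*(-3) = 8² + ((-34 + (11 + 9)) + 0)*(-3) = 64 + ((-34 + 20) + 0)*(-3) = 64 + (-14 + 0)*(-3) = 64 - 14*(-3) = 64 + 42 = 106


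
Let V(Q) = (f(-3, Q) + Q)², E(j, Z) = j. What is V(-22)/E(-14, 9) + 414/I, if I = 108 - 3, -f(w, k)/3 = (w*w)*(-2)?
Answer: -346/5 ≈ -69.200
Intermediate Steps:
f(w, k) = 6*w² (f(w, k) = -3*w*w*(-2) = -3*w²*(-2) = -(-6)*w² = 6*w²)
V(Q) = (54 + Q)² (V(Q) = (6*(-3)² + Q)² = (6*9 + Q)² = (54 + Q)²)
I = 105
V(-22)/E(-14, 9) + 414/I = (54 - 22)²/(-14) + 414/105 = 32²*(-1/14) + 414*(1/105) = 1024*(-1/14) + 138/35 = -512/7 + 138/35 = -346/5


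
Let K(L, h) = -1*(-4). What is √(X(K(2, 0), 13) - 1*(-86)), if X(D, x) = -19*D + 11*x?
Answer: 3*√17 ≈ 12.369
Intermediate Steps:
K(L, h) = 4
√(X(K(2, 0), 13) - 1*(-86)) = √((-19*4 + 11*13) - 1*(-86)) = √((-76 + 143) + 86) = √(67 + 86) = √153 = 3*√17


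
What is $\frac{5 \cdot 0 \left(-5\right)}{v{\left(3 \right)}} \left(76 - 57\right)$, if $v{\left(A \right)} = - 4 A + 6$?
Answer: $0$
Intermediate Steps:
$v{\left(A \right)} = 6 - 4 A$
$\frac{5 \cdot 0 \left(-5\right)}{v{\left(3 \right)}} \left(76 - 57\right) = \frac{5 \cdot 0 \left(-5\right)}{6 - 12} \left(76 - 57\right) = \frac{0 \left(-5\right)}{6 - 12} \cdot 19 = \frac{0}{-6} \cdot 19 = 0 \left(- \frac{1}{6}\right) 19 = 0 \cdot 19 = 0$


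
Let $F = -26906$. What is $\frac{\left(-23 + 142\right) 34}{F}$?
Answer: $- \frac{2023}{13453} \approx -0.15038$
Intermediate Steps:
$\frac{\left(-23 + 142\right) 34}{F} = \frac{\left(-23 + 142\right) 34}{-26906} = 119 \cdot 34 \left(- \frac{1}{26906}\right) = 4046 \left(- \frac{1}{26906}\right) = - \frac{2023}{13453}$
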